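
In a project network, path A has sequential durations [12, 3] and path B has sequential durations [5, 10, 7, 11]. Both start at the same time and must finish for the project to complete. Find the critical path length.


Path A total = 12 + 3 = 15
Path B total = 5 + 10 + 7 + 11 = 33
Critical path = longest path = max(15, 33) = 33

33


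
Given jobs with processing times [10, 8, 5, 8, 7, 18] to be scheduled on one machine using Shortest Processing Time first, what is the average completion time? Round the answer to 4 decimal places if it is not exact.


Sort jobs by processing time (SPT order): [5, 7, 8, 8, 10, 18]
Compute completion times sequentially:
  Job 1: processing = 5, completes at 5
  Job 2: processing = 7, completes at 12
  Job 3: processing = 8, completes at 20
  Job 4: processing = 8, completes at 28
  Job 5: processing = 10, completes at 38
  Job 6: processing = 18, completes at 56
Sum of completion times = 159
Average completion time = 159/6 = 26.5

26.5


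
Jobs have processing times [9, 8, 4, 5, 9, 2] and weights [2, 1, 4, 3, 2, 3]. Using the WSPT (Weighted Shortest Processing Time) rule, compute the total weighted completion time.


Compute p/w ratios and sort ascending (WSPT): [(2, 3), (4, 4), (5, 3), (9, 2), (9, 2), (8, 1)]
Compute weighted completion times:
  Job (p=2,w=3): C=2, w*C=3*2=6
  Job (p=4,w=4): C=6, w*C=4*6=24
  Job (p=5,w=3): C=11, w*C=3*11=33
  Job (p=9,w=2): C=20, w*C=2*20=40
  Job (p=9,w=2): C=29, w*C=2*29=58
  Job (p=8,w=1): C=37, w*C=1*37=37
Total weighted completion time = 198

198


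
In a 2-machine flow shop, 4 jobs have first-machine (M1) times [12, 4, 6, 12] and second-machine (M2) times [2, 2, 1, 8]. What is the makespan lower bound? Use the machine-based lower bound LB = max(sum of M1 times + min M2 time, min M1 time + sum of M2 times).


LB1 = sum(M1 times) + min(M2 times) = 34 + 1 = 35
LB2 = min(M1 times) + sum(M2 times) = 4 + 13 = 17
Lower bound = max(LB1, LB2) = max(35, 17) = 35

35


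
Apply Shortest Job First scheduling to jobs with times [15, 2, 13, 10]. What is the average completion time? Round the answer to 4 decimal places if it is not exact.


SJF order (ascending): [2, 10, 13, 15]
Completion times:
  Job 1: burst=2, C=2
  Job 2: burst=10, C=12
  Job 3: burst=13, C=25
  Job 4: burst=15, C=40
Average completion = 79/4 = 19.75

19.75


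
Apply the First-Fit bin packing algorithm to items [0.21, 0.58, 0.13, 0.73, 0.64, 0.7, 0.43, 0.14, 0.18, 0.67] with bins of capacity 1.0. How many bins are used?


Place items sequentially using First-Fit:
  Item 0.21 -> new Bin 1
  Item 0.58 -> Bin 1 (now 0.79)
  Item 0.13 -> Bin 1 (now 0.92)
  Item 0.73 -> new Bin 2
  Item 0.64 -> new Bin 3
  Item 0.7 -> new Bin 4
  Item 0.43 -> new Bin 5
  Item 0.14 -> Bin 2 (now 0.87)
  Item 0.18 -> Bin 3 (now 0.82)
  Item 0.67 -> new Bin 6
Total bins used = 6

6


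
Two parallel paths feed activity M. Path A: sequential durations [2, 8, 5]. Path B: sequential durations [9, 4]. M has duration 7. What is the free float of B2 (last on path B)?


ES(B2) = sum of predecessors on chain B = 9
EF(B2) = ES + duration = 9 + 4 = 13
Successor of B2 is M. ES(M) = max(sum(A), sum(B)) = max(15, 13) = 15
Free float = ES(successor) - EF(current) = 15 - 13 = 2

2


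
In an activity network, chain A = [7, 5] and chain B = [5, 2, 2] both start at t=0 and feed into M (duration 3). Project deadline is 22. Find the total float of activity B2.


Forward pass: ES(B2) = sum of predecessors on chain B = 5
EF = ES + duration = 5 + 2 = 7
Backward pass: LF(M) = deadline = 22; LS(M) = 22 - 3 = 19
LF(B2) = LS(M) - sum(successors on chain B) = 19 - 2 = 17
LS = LF - duration = 17 - 2 = 15
Total float = LS - ES = 15 - 5 = 10

10


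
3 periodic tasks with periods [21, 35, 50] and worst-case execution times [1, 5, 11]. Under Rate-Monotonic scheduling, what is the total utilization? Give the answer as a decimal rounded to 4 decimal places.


Compute individual utilizations (exact fractions):
  Task 1: C/T = 1/21 (approx. 0.0476)
  Task 2: C/T = 5/35 = 1/7 (approx. 0.1429)
  Task 3: C/T = 11/50 (approx. 0.22)
Total utilization U = 1/21 + 1/7 + 11/50 = 431/1050
Rounded to 4 decimal places: U = 0.4105
RM (Liu & Layland) bound for 3 tasks = 0.779763; compare with U = 431/1050 (approx. 0.410476)
U <= bound, so schedulable by RM sufficient condition.

0.4105


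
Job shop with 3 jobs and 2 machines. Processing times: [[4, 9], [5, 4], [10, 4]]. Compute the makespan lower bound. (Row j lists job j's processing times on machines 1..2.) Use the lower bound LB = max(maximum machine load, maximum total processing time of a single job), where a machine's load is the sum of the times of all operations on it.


Machine loads:
  Machine 1: 4 + 5 + 10 = 19
  Machine 2: 9 + 4 + 4 = 17
Max machine load = 19
Job totals:
  Job 1: 13
  Job 2: 9
  Job 3: 14
Max job total = 14
Lower bound = max(19, 14) = 19

19


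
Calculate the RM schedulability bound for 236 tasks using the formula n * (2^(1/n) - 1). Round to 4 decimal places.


Compute 2^(1/236) = 1.0029413817
Subtract 1: 1.0029413817 - 1 = 0.0029413817
Multiply by n: 236 * 0.0029413817 = 0.6941660812
Round to 4 dp: 0.6942

0.6942


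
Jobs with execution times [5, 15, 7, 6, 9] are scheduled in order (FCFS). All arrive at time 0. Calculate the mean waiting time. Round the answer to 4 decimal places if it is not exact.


FCFS order (as given): [5, 15, 7, 6, 9]
Waiting times:
  Job 1: wait = 0
  Job 2: wait = 5
  Job 3: wait = 20
  Job 4: wait = 27
  Job 5: wait = 33
Sum of waiting times = 85
Average waiting time = 85/5 = 17.0

17.0


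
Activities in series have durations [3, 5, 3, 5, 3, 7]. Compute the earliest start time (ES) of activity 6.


Activity 6 starts after activities 1 through 5 complete.
Predecessor durations: [3, 5, 3, 5, 3]
ES = 3 + 5 + 3 + 5 + 3 = 19

19


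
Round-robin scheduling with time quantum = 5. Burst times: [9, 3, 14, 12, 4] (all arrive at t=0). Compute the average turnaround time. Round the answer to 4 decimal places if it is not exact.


Time quantum = 5
Execution trace:
  J1 runs 5 units, time = 5
  J2 runs 3 units, time = 8
  J3 runs 5 units, time = 13
  J4 runs 5 units, time = 18
  J5 runs 4 units, time = 22
  J1 runs 4 units, time = 26
  J3 runs 5 units, time = 31
  J4 runs 5 units, time = 36
  J3 runs 4 units, time = 40
  J4 runs 2 units, time = 42
Finish times: [26, 8, 40, 42, 22]
Average turnaround = 138/5 = 27.6

27.6


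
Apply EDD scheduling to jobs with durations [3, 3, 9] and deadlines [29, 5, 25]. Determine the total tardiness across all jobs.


Sort by due date (EDD order): [(3, 5), (9, 25), (3, 29)]
Compute completion times and tardiness:
  Job 1: p=3, d=5, C=3, tardiness=max(0,3-5)=0
  Job 2: p=9, d=25, C=12, tardiness=max(0,12-25)=0
  Job 3: p=3, d=29, C=15, tardiness=max(0,15-29)=0
Total tardiness = 0

0


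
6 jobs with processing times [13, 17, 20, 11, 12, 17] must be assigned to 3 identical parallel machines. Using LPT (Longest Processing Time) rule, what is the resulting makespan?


Sort jobs in decreasing order (LPT): [20, 17, 17, 13, 12, 11]
Assign each job to the least loaded machine:
  Machine 1: jobs [20, 11], load = 31
  Machine 2: jobs [17, 13], load = 30
  Machine 3: jobs [17, 12], load = 29
Makespan = max load = 31

31


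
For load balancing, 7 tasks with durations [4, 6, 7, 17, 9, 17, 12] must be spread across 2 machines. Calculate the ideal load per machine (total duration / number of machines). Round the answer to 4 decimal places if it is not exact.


Total processing time = 4 + 6 + 7 + 17 + 9 + 17 + 12 = 72
Number of machines = 2
Ideal balanced load = 72 / 2 = 36.0

36.0


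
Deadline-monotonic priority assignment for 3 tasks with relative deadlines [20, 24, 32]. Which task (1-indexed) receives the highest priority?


Sort tasks by relative deadline (ascending):
  Task 1: deadline = 20
  Task 2: deadline = 24
  Task 3: deadline = 32
Priority order (highest first): [1, 2, 3]
Highest priority task = 1

1


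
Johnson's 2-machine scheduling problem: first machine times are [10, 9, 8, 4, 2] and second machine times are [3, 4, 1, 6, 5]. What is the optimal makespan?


Apply Johnson's rule:
  Group 1 (a <= b): [(5, 2, 5), (4, 4, 6)]
  Group 2 (a > b): [(2, 9, 4), (1, 10, 3), (3, 8, 1)]
Optimal job order: [5, 4, 2, 1, 3]
Schedule:
  Job 5: M1 done at 2, M2 done at 7
  Job 4: M1 done at 6, M2 done at 13
  Job 2: M1 done at 15, M2 done at 19
  Job 1: M1 done at 25, M2 done at 28
  Job 3: M1 done at 33, M2 done at 34
Makespan = 34

34


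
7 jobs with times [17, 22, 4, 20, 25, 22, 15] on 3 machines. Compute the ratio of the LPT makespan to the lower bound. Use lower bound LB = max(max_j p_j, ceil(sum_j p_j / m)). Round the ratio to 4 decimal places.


LPT order: [25, 22, 22, 20, 17, 15, 4]
Machine loads after assignment: [40, 42, 43]
LPT makespan = 43
Lower bound = max(max_job, ceil(total/3)) = max(25, 42) = 42
Ratio = 43 / 42 = 1.0238

1.0238


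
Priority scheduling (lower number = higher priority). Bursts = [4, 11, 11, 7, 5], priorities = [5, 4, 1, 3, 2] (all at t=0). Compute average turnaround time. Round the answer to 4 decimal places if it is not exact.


Sort by priority (ascending = highest first):
Order: [(1, 11), (2, 5), (3, 7), (4, 11), (5, 4)]
Completion times:
  Priority 1, burst=11, C=11
  Priority 2, burst=5, C=16
  Priority 3, burst=7, C=23
  Priority 4, burst=11, C=34
  Priority 5, burst=4, C=38
Average turnaround = 122/5 = 24.4

24.4


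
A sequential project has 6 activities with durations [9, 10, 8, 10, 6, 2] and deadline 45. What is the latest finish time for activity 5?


LF(activity 5) = deadline - sum of successor durations
Successors: activities 6 through 6 with durations [2]
Sum of successor durations = 2
LF = 45 - 2 = 43

43


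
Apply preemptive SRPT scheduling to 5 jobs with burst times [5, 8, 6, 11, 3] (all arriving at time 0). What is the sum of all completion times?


Since all jobs arrive at t=0, SRPT equals SPT ordering.
SPT order: [3, 5, 6, 8, 11]
Completion times:
  Job 1: p=3, C=3
  Job 2: p=5, C=8
  Job 3: p=6, C=14
  Job 4: p=8, C=22
  Job 5: p=11, C=33
Total completion time = 3 + 8 + 14 + 22 + 33 = 80

80


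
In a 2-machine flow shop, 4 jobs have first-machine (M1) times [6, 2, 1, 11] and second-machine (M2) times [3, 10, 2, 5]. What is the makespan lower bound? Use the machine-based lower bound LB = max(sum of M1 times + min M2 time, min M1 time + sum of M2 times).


LB1 = sum(M1 times) + min(M2 times) = 20 + 2 = 22
LB2 = min(M1 times) + sum(M2 times) = 1 + 20 = 21
Lower bound = max(LB1, LB2) = max(22, 21) = 22

22


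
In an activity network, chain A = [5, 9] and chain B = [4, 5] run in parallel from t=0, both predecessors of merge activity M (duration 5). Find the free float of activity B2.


ES(B2) = sum of predecessors on chain B = 4
EF(B2) = ES + duration = 4 + 5 = 9
Successor of B2 is M. ES(M) = max(sum(A), sum(B)) = max(14, 9) = 14
Free float = ES(successor) - EF(current) = 14 - 9 = 5

5


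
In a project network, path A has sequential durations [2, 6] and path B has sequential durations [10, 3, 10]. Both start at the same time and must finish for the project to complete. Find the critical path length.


Path A total = 2 + 6 = 8
Path B total = 10 + 3 + 10 = 23
Critical path = longest path = max(8, 23) = 23

23


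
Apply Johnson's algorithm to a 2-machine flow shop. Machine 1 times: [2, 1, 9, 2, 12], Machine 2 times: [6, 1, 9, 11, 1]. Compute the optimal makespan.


Apply Johnson's rule:
  Group 1 (a <= b): [(2, 1, 1), (1, 2, 6), (4, 2, 11), (3, 9, 9)]
  Group 2 (a > b): [(5, 12, 1)]
Optimal job order: [2, 1, 4, 3, 5]
Schedule:
  Job 2: M1 done at 1, M2 done at 2
  Job 1: M1 done at 3, M2 done at 9
  Job 4: M1 done at 5, M2 done at 20
  Job 3: M1 done at 14, M2 done at 29
  Job 5: M1 done at 26, M2 done at 30
Makespan = 30

30


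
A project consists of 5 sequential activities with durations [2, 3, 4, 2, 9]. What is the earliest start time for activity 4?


Activity 4 starts after activities 1 through 3 complete.
Predecessor durations: [2, 3, 4]
ES = 2 + 3 + 4 = 9

9


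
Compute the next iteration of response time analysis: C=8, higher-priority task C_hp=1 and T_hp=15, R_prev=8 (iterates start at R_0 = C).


R_next = C + ceil(R_prev / T_hp) * C_hp
ceil(8 / 15) = ceil(0.5333) = 1
Interference = 1 * 1 = 1
R_next = 8 + 1 = 9

9


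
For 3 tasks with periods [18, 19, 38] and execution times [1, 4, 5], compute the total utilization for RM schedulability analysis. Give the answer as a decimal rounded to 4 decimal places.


Compute individual utilizations (exact fractions):
  Task 1: C/T = 1/18 (approx. 0.0556)
  Task 2: C/T = 4/19 (approx. 0.2105)
  Task 3: C/T = 5/38 (approx. 0.1316)
Total utilization U = 1/18 + 4/19 + 5/38 = 68/171
Rounded to 4 decimal places: U = 0.3977
RM (Liu & Layland) bound for 3 tasks = 0.779763; compare with U = 68/171 (approx. 0.397661)
U <= bound, so schedulable by RM sufficient condition.

0.3977


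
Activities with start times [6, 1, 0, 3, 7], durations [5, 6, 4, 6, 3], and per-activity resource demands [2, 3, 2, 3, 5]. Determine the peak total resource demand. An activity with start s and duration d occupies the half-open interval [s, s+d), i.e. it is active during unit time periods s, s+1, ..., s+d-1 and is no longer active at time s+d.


Each activity i is active on [start_i, start_i + duration_i).
Compute total resource usage per time slot:
  t=0: active resources = [2], total = 2
  t=1: active resources = [3, 2], total = 5
  t=2: active resources = [3, 2], total = 5
  t=3: active resources = [3, 2, 3], total = 8
  t=4: active resources = [3, 3], total = 6
  t=5: active resources = [3, 3], total = 6
  t=6: active resources = [2, 3, 3], total = 8
  t=7: active resources = [2, 3, 5], total = 10
  t=8: active resources = [2, 3, 5], total = 10
  t=9: active resources = [2, 5], total = 7
  t=10: active resources = [2], total = 2
Peak resource demand = 10

10


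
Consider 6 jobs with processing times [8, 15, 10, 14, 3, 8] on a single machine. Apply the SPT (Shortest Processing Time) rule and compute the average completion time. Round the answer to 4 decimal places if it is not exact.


Sort jobs by processing time (SPT order): [3, 8, 8, 10, 14, 15]
Compute completion times sequentially:
  Job 1: processing = 3, completes at 3
  Job 2: processing = 8, completes at 11
  Job 3: processing = 8, completes at 19
  Job 4: processing = 10, completes at 29
  Job 5: processing = 14, completes at 43
  Job 6: processing = 15, completes at 58
Sum of completion times = 163
Average completion time = 163/6 = 27.1667

27.1667


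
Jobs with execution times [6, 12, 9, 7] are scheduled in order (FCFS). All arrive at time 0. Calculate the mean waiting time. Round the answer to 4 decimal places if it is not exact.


FCFS order (as given): [6, 12, 9, 7]
Waiting times:
  Job 1: wait = 0
  Job 2: wait = 6
  Job 3: wait = 18
  Job 4: wait = 27
Sum of waiting times = 51
Average waiting time = 51/4 = 12.75

12.75


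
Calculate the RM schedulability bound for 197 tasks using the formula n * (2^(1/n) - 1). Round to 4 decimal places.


Compute 2^(1/197) = 1.0035247108
Subtract 1: 1.0035247108 - 1 = 0.0035247108
Multiply by n: 197 * 0.0035247108 = 0.6943680276
Round to 4 dp: 0.6944

0.6944


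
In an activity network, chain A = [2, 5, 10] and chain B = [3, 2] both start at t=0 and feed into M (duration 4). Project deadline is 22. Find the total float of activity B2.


Forward pass: ES(B2) = sum of predecessors on chain B = 3
EF = ES + duration = 3 + 2 = 5
Backward pass: LF(M) = deadline = 22; LS(M) = 22 - 4 = 18
LF(B2) = LS(M) - sum(successors on chain B) = 18 - 0 = 18
LS = LF - duration = 18 - 2 = 16
Total float = LS - ES = 16 - 3 = 13

13


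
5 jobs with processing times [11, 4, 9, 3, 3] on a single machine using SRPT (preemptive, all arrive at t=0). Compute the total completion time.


Since all jobs arrive at t=0, SRPT equals SPT ordering.
SPT order: [3, 3, 4, 9, 11]
Completion times:
  Job 1: p=3, C=3
  Job 2: p=3, C=6
  Job 3: p=4, C=10
  Job 4: p=9, C=19
  Job 5: p=11, C=30
Total completion time = 3 + 6 + 10 + 19 + 30 = 68

68


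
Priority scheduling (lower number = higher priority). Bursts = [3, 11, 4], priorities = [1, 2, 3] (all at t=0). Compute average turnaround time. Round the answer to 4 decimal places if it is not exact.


Sort by priority (ascending = highest first):
Order: [(1, 3), (2, 11), (3, 4)]
Completion times:
  Priority 1, burst=3, C=3
  Priority 2, burst=11, C=14
  Priority 3, burst=4, C=18
Average turnaround = 35/3 = 11.6667

11.6667


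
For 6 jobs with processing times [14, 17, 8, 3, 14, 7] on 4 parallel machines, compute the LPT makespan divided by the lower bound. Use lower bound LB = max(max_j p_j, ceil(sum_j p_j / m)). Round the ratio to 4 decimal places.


LPT order: [17, 14, 14, 8, 7, 3]
Machine loads after assignment: [17, 17, 14, 15]
LPT makespan = 17
Lower bound = max(max_job, ceil(total/4)) = max(17, 16) = 17
Ratio = 17 / 17 = 1.0

1.0


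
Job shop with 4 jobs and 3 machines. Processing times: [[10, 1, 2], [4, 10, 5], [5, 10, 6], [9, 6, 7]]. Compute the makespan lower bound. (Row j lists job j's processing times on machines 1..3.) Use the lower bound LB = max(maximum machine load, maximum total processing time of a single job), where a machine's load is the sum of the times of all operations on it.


Machine loads:
  Machine 1: 10 + 4 + 5 + 9 = 28
  Machine 2: 1 + 10 + 10 + 6 = 27
  Machine 3: 2 + 5 + 6 + 7 = 20
Max machine load = 28
Job totals:
  Job 1: 13
  Job 2: 19
  Job 3: 21
  Job 4: 22
Max job total = 22
Lower bound = max(28, 22) = 28

28


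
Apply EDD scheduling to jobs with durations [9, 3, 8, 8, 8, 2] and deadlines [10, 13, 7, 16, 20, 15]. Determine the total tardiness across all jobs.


Sort by due date (EDD order): [(8, 7), (9, 10), (3, 13), (2, 15), (8, 16), (8, 20)]
Compute completion times and tardiness:
  Job 1: p=8, d=7, C=8, tardiness=max(0,8-7)=1
  Job 2: p=9, d=10, C=17, tardiness=max(0,17-10)=7
  Job 3: p=3, d=13, C=20, tardiness=max(0,20-13)=7
  Job 4: p=2, d=15, C=22, tardiness=max(0,22-15)=7
  Job 5: p=8, d=16, C=30, tardiness=max(0,30-16)=14
  Job 6: p=8, d=20, C=38, tardiness=max(0,38-20)=18
Total tardiness = 54

54


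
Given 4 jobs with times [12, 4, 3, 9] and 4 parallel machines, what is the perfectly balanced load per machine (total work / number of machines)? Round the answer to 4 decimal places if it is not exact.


Total processing time = 12 + 4 + 3 + 9 = 28
Number of machines = 4
Ideal balanced load = 28 / 4 = 7.0

7.0


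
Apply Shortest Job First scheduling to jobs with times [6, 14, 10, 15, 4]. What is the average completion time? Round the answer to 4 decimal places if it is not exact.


SJF order (ascending): [4, 6, 10, 14, 15]
Completion times:
  Job 1: burst=4, C=4
  Job 2: burst=6, C=10
  Job 3: burst=10, C=20
  Job 4: burst=14, C=34
  Job 5: burst=15, C=49
Average completion = 117/5 = 23.4

23.4


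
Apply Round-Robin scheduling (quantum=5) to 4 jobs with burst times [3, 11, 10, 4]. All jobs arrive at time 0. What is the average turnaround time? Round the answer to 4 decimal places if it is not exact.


Time quantum = 5
Execution trace:
  J1 runs 3 units, time = 3
  J2 runs 5 units, time = 8
  J3 runs 5 units, time = 13
  J4 runs 4 units, time = 17
  J2 runs 5 units, time = 22
  J3 runs 5 units, time = 27
  J2 runs 1 units, time = 28
Finish times: [3, 28, 27, 17]
Average turnaround = 75/4 = 18.75

18.75


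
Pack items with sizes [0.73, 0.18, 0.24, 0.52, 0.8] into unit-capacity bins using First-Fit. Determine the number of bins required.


Place items sequentially using First-Fit:
  Item 0.73 -> new Bin 1
  Item 0.18 -> Bin 1 (now 0.91)
  Item 0.24 -> new Bin 2
  Item 0.52 -> Bin 2 (now 0.76)
  Item 0.8 -> new Bin 3
Total bins used = 3

3


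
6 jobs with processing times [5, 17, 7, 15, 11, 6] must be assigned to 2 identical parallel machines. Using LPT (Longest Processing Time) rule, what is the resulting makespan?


Sort jobs in decreasing order (LPT): [17, 15, 11, 7, 6, 5]
Assign each job to the least loaded machine:
  Machine 1: jobs [17, 7, 6], load = 30
  Machine 2: jobs [15, 11, 5], load = 31
Makespan = max load = 31

31


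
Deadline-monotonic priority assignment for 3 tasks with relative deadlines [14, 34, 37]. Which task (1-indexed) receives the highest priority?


Sort tasks by relative deadline (ascending):
  Task 1: deadline = 14
  Task 2: deadline = 34
  Task 3: deadline = 37
Priority order (highest first): [1, 2, 3]
Highest priority task = 1

1


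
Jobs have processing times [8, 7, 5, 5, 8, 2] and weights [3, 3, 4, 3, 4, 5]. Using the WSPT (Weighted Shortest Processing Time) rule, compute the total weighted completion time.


Compute p/w ratios and sort ascending (WSPT): [(2, 5), (5, 4), (5, 3), (8, 4), (7, 3), (8, 3)]
Compute weighted completion times:
  Job (p=2,w=5): C=2, w*C=5*2=10
  Job (p=5,w=4): C=7, w*C=4*7=28
  Job (p=5,w=3): C=12, w*C=3*12=36
  Job (p=8,w=4): C=20, w*C=4*20=80
  Job (p=7,w=3): C=27, w*C=3*27=81
  Job (p=8,w=3): C=35, w*C=3*35=105
Total weighted completion time = 340

340


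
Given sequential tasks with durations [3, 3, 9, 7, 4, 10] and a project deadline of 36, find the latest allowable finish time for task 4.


LF(activity 4) = deadline - sum of successor durations
Successors: activities 5 through 6 with durations [4, 10]
Sum of successor durations = 14
LF = 36 - 14 = 22

22


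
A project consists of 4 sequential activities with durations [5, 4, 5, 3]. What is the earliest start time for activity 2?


Activity 2 starts after activities 1 through 1 complete.
Predecessor durations: [5]
ES = 5 = 5

5


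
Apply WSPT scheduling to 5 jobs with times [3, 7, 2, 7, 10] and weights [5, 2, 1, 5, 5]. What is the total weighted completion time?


Compute p/w ratios and sort ascending (WSPT): [(3, 5), (7, 5), (2, 1), (10, 5), (7, 2)]
Compute weighted completion times:
  Job (p=3,w=5): C=3, w*C=5*3=15
  Job (p=7,w=5): C=10, w*C=5*10=50
  Job (p=2,w=1): C=12, w*C=1*12=12
  Job (p=10,w=5): C=22, w*C=5*22=110
  Job (p=7,w=2): C=29, w*C=2*29=58
Total weighted completion time = 245

245


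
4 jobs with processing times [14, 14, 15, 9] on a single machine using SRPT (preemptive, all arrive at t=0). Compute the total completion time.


Since all jobs arrive at t=0, SRPT equals SPT ordering.
SPT order: [9, 14, 14, 15]
Completion times:
  Job 1: p=9, C=9
  Job 2: p=14, C=23
  Job 3: p=14, C=37
  Job 4: p=15, C=52
Total completion time = 9 + 23 + 37 + 52 = 121

121


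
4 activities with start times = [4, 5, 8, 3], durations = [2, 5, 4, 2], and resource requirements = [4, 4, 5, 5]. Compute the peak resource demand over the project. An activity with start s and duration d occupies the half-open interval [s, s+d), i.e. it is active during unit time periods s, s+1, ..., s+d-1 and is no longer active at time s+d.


Each activity i is active on [start_i, start_i + duration_i).
Compute total resource usage per time slot:
  t=0: active resources = [], total = 0
  t=1: active resources = [], total = 0
  t=2: active resources = [], total = 0
  t=3: active resources = [5], total = 5
  t=4: active resources = [4, 5], total = 9
  t=5: active resources = [4, 4], total = 8
  t=6: active resources = [4], total = 4
  t=7: active resources = [4], total = 4
  t=8: active resources = [4, 5], total = 9
  t=9: active resources = [4, 5], total = 9
  t=10: active resources = [5], total = 5
  t=11: active resources = [5], total = 5
Peak resource demand = 9

9


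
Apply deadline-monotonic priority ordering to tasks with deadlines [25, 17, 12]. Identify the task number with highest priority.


Sort tasks by relative deadline (ascending):
  Task 3: deadline = 12
  Task 2: deadline = 17
  Task 1: deadline = 25
Priority order (highest first): [3, 2, 1]
Highest priority task = 3

3


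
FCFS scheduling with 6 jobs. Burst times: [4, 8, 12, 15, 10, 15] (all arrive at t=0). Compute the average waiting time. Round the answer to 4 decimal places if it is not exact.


FCFS order (as given): [4, 8, 12, 15, 10, 15]
Waiting times:
  Job 1: wait = 0
  Job 2: wait = 4
  Job 3: wait = 12
  Job 4: wait = 24
  Job 5: wait = 39
  Job 6: wait = 49
Sum of waiting times = 128
Average waiting time = 128/6 = 21.3333

21.3333


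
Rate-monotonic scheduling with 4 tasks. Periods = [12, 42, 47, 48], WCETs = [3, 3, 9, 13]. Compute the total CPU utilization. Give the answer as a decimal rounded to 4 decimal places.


Compute individual utilizations (exact fractions):
  Task 1: C/T = 3/12 = 1/4 (approx. 0.25)
  Task 2: C/T = 3/42 = 1/14 (approx. 0.0714)
  Task 3: C/T = 9/47 (approx. 0.1915)
  Task 4: C/T = 13/48 (approx. 0.2708)
Total utilization U = 1/4 + 1/14 + 9/47 + 13/48 = 12377/15792
Rounded to 4 decimal places: U = 0.7838
RM (Liu & Layland) bound for 4 tasks = 0.756828; compare with U = 12377/15792 (approx. 0.783751)
bound < U <= 1, so the RM sufficient condition is not met (inconclusive; an exact test such as response-time analysis is needed).

0.7838


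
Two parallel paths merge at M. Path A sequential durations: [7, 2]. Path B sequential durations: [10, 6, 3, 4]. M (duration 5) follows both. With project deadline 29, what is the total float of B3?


Forward pass: ES(B3) = sum of predecessors on chain B = 16
EF = ES + duration = 16 + 3 = 19
Backward pass: LF(M) = deadline = 29; LS(M) = 29 - 5 = 24
LF(B3) = LS(M) - sum(successors on chain B) = 24 - 4 = 20
LS = LF - duration = 20 - 3 = 17
Total float = LS - ES = 17 - 16 = 1

1


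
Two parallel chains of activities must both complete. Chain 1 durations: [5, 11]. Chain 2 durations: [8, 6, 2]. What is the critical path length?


Path A total = 5 + 11 = 16
Path B total = 8 + 6 + 2 = 16
Critical path = longest path = max(16, 16) = 16

16


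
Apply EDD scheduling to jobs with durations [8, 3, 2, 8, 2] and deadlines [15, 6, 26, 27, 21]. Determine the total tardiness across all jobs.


Sort by due date (EDD order): [(3, 6), (8, 15), (2, 21), (2, 26), (8, 27)]
Compute completion times and tardiness:
  Job 1: p=3, d=6, C=3, tardiness=max(0,3-6)=0
  Job 2: p=8, d=15, C=11, tardiness=max(0,11-15)=0
  Job 3: p=2, d=21, C=13, tardiness=max(0,13-21)=0
  Job 4: p=2, d=26, C=15, tardiness=max(0,15-26)=0
  Job 5: p=8, d=27, C=23, tardiness=max(0,23-27)=0
Total tardiness = 0

0


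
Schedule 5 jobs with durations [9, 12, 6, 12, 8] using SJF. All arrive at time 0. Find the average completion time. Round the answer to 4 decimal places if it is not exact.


SJF order (ascending): [6, 8, 9, 12, 12]
Completion times:
  Job 1: burst=6, C=6
  Job 2: burst=8, C=14
  Job 3: burst=9, C=23
  Job 4: burst=12, C=35
  Job 5: burst=12, C=47
Average completion = 125/5 = 25.0

25.0


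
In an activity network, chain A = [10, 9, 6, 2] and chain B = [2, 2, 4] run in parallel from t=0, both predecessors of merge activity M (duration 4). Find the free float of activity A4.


ES(A4) = sum of predecessors on chain A = 25
EF(A4) = ES + duration = 25 + 2 = 27
Successor of A4 is M. ES(M) = max(sum(A), sum(B)) = max(27, 8) = 27
Free float = ES(successor) - EF(current) = 27 - 27 = 0

0


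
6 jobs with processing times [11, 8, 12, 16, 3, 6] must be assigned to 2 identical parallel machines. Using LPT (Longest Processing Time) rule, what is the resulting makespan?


Sort jobs in decreasing order (LPT): [16, 12, 11, 8, 6, 3]
Assign each job to the least loaded machine:
  Machine 1: jobs [16, 8, 3], load = 27
  Machine 2: jobs [12, 11, 6], load = 29
Makespan = max load = 29

29


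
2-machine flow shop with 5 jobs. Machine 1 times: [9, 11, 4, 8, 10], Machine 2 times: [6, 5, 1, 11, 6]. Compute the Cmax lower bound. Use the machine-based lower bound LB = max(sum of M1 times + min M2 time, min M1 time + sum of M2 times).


LB1 = sum(M1 times) + min(M2 times) = 42 + 1 = 43
LB2 = min(M1 times) + sum(M2 times) = 4 + 29 = 33
Lower bound = max(LB1, LB2) = max(43, 33) = 43

43


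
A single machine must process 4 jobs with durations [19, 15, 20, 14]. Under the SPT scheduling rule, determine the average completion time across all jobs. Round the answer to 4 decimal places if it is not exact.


Sort jobs by processing time (SPT order): [14, 15, 19, 20]
Compute completion times sequentially:
  Job 1: processing = 14, completes at 14
  Job 2: processing = 15, completes at 29
  Job 3: processing = 19, completes at 48
  Job 4: processing = 20, completes at 68
Sum of completion times = 159
Average completion time = 159/4 = 39.75

39.75


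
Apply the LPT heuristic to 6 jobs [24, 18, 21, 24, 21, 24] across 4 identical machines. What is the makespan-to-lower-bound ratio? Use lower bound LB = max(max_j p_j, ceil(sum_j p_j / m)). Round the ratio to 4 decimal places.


LPT order: [24, 24, 24, 21, 21, 18]
Machine loads after assignment: [42, 24, 24, 42]
LPT makespan = 42
Lower bound = max(max_job, ceil(total/4)) = max(24, 33) = 33
Ratio = 42 / 33 = 1.2727

1.2727


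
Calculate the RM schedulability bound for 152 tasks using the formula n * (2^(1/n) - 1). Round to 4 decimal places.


Compute 2^(1/152) = 1.0045705923
Subtract 1: 1.0045705923 - 1 = 0.0045705923
Multiply by n: 152 * 0.0045705923 = 0.6947300296
Round to 4 dp: 0.6947

0.6947


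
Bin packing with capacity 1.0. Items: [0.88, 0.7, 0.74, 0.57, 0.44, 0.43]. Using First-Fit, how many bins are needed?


Place items sequentially using First-Fit:
  Item 0.88 -> new Bin 1
  Item 0.7 -> new Bin 2
  Item 0.74 -> new Bin 3
  Item 0.57 -> new Bin 4
  Item 0.44 -> new Bin 5
  Item 0.43 -> Bin 4 (now 1.0)
Total bins used = 5

5


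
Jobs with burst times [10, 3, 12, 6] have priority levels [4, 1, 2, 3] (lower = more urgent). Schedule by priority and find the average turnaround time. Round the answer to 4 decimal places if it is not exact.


Sort by priority (ascending = highest first):
Order: [(1, 3), (2, 12), (3, 6), (4, 10)]
Completion times:
  Priority 1, burst=3, C=3
  Priority 2, burst=12, C=15
  Priority 3, burst=6, C=21
  Priority 4, burst=10, C=31
Average turnaround = 70/4 = 17.5

17.5


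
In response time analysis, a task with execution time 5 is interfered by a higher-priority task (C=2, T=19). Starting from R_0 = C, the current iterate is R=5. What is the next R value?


R_next = C + ceil(R_prev / T_hp) * C_hp
ceil(5 / 19) = ceil(0.2632) = 1
Interference = 1 * 2 = 2
R_next = 5 + 2 = 7

7


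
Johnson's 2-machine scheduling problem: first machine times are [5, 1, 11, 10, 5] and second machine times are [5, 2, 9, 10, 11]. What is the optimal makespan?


Apply Johnson's rule:
  Group 1 (a <= b): [(2, 1, 2), (1, 5, 5), (5, 5, 11), (4, 10, 10)]
  Group 2 (a > b): [(3, 11, 9)]
Optimal job order: [2, 1, 5, 4, 3]
Schedule:
  Job 2: M1 done at 1, M2 done at 3
  Job 1: M1 done at 6, M2 done at 11
  Job 5: M1 done at 11, M2 done at 22
  Job 4: M1 done at 21, M2 done at 32
  Job 3: M1 done at 32, M2 done at 41
Makespan = 41

41


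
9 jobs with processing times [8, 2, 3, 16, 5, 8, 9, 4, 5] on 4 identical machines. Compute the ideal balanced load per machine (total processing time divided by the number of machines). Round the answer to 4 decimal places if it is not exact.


Total processing time = 8 + 2 + 3 + 16 + 5 + 8 + 9 + 4 + 5 = 60
Number of machines = 4
Ideal balanced load = 60 / 4 = 15.0

15.0


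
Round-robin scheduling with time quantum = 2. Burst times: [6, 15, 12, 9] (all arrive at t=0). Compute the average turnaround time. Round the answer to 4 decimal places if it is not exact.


Time quantum = 2
Execution trace:
  J1 runs 2 units, time = 2
  J2 runs 2 units, time = 4
  J3 runs 2 units, time = 6
  J4 runs 2 units, time = 8
  J1 runs 2 units, time = 10
  J2 runs 2 units, time = 12
  J3 runs 2 units, time = 14
  J4 runs 2 units, time = 16
  J1 runs 2 units, time = 18
  J2 runs 2 units, time = 20
  J3 runs 2 units, time = 22
  J4 runs 2 units, time = 24
  J2 runs 2 units, time = 26
  J3 runs 2 units, time = 28
  J4 runs 2 units, time = 30
  J2 runs 2 units, time = 32
  J3 runs 2 units, time = 34
  J4 runs 1 units, time = 35
  J2 runs 2 units, time = 37
  J3 runs 2 units, time = 39
  J2 runs 2 units, time = 41
  J2 runs 1 units, time = 42
Finish times: [18, 42, 39, 35]
Average turnaround = 134/4 = 33.5

33.5


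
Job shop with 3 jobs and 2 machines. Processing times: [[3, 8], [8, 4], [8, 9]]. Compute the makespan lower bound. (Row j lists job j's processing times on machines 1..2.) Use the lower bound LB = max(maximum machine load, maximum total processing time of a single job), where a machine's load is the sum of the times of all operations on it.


Machine loads:
  Machine 1: 3 + 8 + 8 = 19
  Machine 2: 8 + 4 + 9 = 21
Max machine load = 21
Job totals:
  Job 1: 11
  Job 2: 12
  Job 3: 17
Max job total = 17
Lower bound = max(21, 17) = 21

21


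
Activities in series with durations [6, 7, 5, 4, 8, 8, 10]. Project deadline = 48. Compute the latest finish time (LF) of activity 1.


LF(activity 1) = deadline - sum of successor durations
Successors: activities 2 through 7 with durations [7, 5, 4, 8, 8, 10]
Sum of successor durations = 42
LF = 48 - 42 = 6

6


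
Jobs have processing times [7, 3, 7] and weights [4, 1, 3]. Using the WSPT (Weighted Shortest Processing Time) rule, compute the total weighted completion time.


Compute p/w ratios and sort ascending (WSPT): [(7, 4), (7, 3), (3, 1)]
Compute weighted completion times:
  Job (p=7,w=4): C=7, w*C=4*7=28
  Job (p=7,w=3): C=14, w*C=3*14=42
  Job (p=3,w=1): C=17, w*C=1*17=17
Total weighted completion time = 87

87


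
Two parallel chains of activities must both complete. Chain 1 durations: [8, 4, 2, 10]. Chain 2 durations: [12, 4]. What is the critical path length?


Path A total = 8 + 4 + 2 + 10 = 24
Path B total = 12 + 4 = 16
Critical path = longest path = max(24, 16) = 24

24


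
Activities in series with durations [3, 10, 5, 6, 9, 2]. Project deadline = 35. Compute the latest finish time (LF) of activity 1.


LF(activity 1) = deadline - sum of successor durations
Successors: activities 2 through 6 with durations [10, 5, 6, 9, 2]
Sum of successor durations = 32
LF = 35 - 32 = 3

3


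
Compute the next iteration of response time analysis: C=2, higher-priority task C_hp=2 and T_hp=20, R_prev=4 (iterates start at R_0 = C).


R_next = C + ceil(R_prev / T_hp) * C_hp
ceil(4 / 20) = ceil(0.2) = 1
Interference = 1 * 2 = 2
R_next = 2 + 2 = 4
R_next = R_prev, so the iteration has converged (response time = 4).

4


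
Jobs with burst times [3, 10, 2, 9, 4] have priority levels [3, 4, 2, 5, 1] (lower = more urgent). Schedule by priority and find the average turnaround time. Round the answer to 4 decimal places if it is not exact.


Sort by priority (ascending = highest first):
Order: [(1, 4), (2, 2), (3, 3), (4, 10), (5, 9)]
Completion times:
  Priority 1, burst=4, C=4
  Priority 2, burst=2, C=6
  Priority 3, burst=3, C=9
  Priority 4, burst=10, C=19
  Priority 5, burst=9, C=28
Average turnaround = 66/5 = 13.2

13.2


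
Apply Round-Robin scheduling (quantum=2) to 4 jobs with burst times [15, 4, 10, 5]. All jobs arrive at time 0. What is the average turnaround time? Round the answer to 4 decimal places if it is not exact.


Time quantum = 2
Execution trace:
  J1 runs 2 units, time = 2
  J2 runs 2 units, time = 4
  J3 runs 2 units, time = 6
  J4 runs 2 units, time = 8
  J1 runs 2 units, time = 10
  J2 runs 2 units, time = 12
  J3 runs 2 units, time = 14
  J4 runs 2 units, time = 16
  J1 runs 2 units, time = 18
  J3 runs 2 units, time = 20
  J4 runs 1 units, time = 21
  J1 runs 2 units, time = 23
  J3 runs 2 units, time = 25
  J1 runs 2 units, time = 27
  J3 runs 2 units, time = 29
  J1 runs 2 units, time = 31
  J1 runs 2 units, time = 33
  J1 runs 1 units, time = 34
Finish times: [34, 12, 29, 21]
Average turnaround = 96/4 = 24.0

24.0


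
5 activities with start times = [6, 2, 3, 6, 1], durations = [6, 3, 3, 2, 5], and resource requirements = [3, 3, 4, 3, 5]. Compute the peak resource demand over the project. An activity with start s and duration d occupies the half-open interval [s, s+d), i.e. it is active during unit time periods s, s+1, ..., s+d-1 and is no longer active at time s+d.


Each activity i is active on [start_i, start_i + duration_i).
Compute total resource usage per time slot:
  t=0: active resources = [], total = 0
  t=1: active resources = [5], total = 5
  t=2: active resources = [3, 5], total = 8
  t=3: active resources = [3, 4, 5], total = 12
  t=4: active resources = [3, 4, 5], total = 12
  t=5: active resources = [4, 5], total = 9
  t=6: active resources = [3, 3], total = 6
  t=7: active resources = [3, 3], total = 6
  t=8: active resources = [3], total = 3
  t=9: active resources = [3], total = 3
  t=10: active resources = [3], total = 3
  t=11: active resources = [3], total = 3
Peak resource demand = 12

12


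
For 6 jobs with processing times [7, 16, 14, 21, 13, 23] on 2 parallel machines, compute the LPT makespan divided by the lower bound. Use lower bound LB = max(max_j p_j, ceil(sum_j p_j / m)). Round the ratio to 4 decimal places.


LPT order: [23, 21, 16, 14, 13, 7]
Machine loads after assignment: [50, 44]
LPT makespan = 50
Lower bound = max(max_job, ceil(total/2)) = max(23, 47) = 47
Ratio = 50 / 47 = 1.0638

1.0638


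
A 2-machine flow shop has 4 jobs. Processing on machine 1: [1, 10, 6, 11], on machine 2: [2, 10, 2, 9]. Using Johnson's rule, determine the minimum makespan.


Apply Johnson's rule:
  Group 1 (a <= b): [(1, 1, 2), (2, 10, 10)]
  Group 2 (a > b): [(4, 11, 9), (3, 6, 2)]
Optimal job order: [1, 2, 4, 3]
Schedule:
  Job 1: M1 done at 1, M2 done at 3
  Job 2: M1 done at 11, M2 done at 21
  Job 4: M1 done at 22, M2 done at 31
  Job 3: M1 done at 28, M2 done at 33
Makespan = 33

33


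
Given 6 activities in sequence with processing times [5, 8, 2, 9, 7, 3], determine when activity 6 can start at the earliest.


Activity 6 starts after activities 1 through 5 complete.
Predecessor durations: [5, 8, 2, 9, 7]
ES = 5 + 8 + 2 + 9 + 7 = 31

31


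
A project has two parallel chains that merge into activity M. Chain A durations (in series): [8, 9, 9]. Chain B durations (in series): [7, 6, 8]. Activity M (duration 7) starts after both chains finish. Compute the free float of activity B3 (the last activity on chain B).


ES(B3) = sum of predecessors on chain B = 13
EF(B3) = ES + duration = 13 + 8 = 21
Successor of B3 is M. ES(M) = max(sum(A), sum(B)) = max(26, 21) = 26
Free float = ES(successor) - EF(current) = 26 - 21 = 5

5


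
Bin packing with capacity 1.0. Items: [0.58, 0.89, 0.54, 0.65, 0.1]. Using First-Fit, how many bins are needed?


Place items sequentially using First-Fit:
  Item 0.58 -> new Bin 1
  Item 0.89 -> new Bin 2
  Item 0.54 -> new Bin 3
  Item 0.65 -> new Bin 4
  Item 0.1 -> Bin 1 (now 0.68)
Total bins used = 4

4


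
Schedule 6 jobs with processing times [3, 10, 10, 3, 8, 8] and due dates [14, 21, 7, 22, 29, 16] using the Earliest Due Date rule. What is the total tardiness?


Sort by due date (EDD order): [(10, 7), (3, 14), (8, 16), (10, 21), (3, 22), (8, 29)]
Compute completion times and tardiness:
  Job 1: p=10, d=7, C=10, tardiness=max(0,10-7)=3
  Job 2: p=3, d=14, C=13, tardiness=max(0,13-14)=0
  Job 3: p=8, d=16, C=21, tardiness=max(0,21-16)=5
  Job 4: p=10, d=21, C=31, tardiness=max(0,31-21)=10
  Job 5: p=3, d=22, C=34, tardiness=max(0,34-22)=12
  Job 6: p=8, d=29, C=42, tardiness=max(0,42-29)=13
Total tardiness = 43

43


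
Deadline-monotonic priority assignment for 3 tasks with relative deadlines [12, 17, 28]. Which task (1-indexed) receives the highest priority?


Sort tasks by relative deadline (ascending):
  Task 1: deadline = 12
  Task 2: deadline = 17
  Task 3: deadline = 28
Priority order (highest first): [1, 2, 3]
Highest priority task = 1

1


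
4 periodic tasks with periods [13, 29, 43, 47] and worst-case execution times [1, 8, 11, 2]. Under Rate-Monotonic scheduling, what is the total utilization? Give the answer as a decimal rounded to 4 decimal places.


Compute individual utilizations (exact fractions):
  Task 1: C/T = 1/13 (approx. 0.0769)
  Task 2: C/T = 8/29 (approx. 0.2759)
  Task 3: C/T = 11/43 (approx. 0.2558)
  Task 4: C/T = 2/47 (approx. 0.0426)
Total utilization U = 1/13 + 8/29 + 11/43 + 2/47 = 496124/761917
Rounded to 4 decimal places: U = 0.6512
RM (Liu & Layland) bound for 4 tasks = 0.756828; compare with U = 496124/761917 (approx. 0.651152)
U <= bound, so schedulable by RM sufficient condition.

0.6512
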